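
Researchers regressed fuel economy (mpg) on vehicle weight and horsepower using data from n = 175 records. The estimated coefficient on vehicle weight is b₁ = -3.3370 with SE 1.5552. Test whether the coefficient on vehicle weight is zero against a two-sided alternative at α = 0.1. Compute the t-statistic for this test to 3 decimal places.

t = -2.146

H₀: β₁ = 0 vs H₁: β₁ ≠ 0.
t = (b₁ − β₁⁰)/SE = -3.3370 / 1.5552 = -2.146.
df = n − k − 1 = 175 − 2 − 1 = 172.
Two-sided p ≈ 0.0333, which is < 0.1, so reject H₀.
There is evidence that vehicle weight is associated with fuel economy, holding the other predictors fixed.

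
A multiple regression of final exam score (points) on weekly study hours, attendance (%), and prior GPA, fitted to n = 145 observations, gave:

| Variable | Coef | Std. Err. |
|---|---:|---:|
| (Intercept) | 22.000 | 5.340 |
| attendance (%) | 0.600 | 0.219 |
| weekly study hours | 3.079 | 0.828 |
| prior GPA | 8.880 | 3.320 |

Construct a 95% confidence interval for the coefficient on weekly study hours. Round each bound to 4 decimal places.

Read off: b = 3.079, SE = 0.828 for weekly study hours.
df = n − k − 1 = 145 − 3 − 1 = 141.
t* = t_{0.025, 141} = 1.976931.
Margin = t* × SE = 1.976931 × 0.828 = 1.636899.
CI: 3.079 ± 1.636899 → (1.4421, 4.7159).

(1.4421, 4.7159)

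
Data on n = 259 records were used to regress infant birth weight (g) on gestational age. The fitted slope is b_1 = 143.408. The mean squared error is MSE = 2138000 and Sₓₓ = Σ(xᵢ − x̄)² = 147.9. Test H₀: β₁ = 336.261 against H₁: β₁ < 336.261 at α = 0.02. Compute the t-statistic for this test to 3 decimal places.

t = -1.604

SE(b_1) = √(MSE/Sₓₓ) = √(2.138e+06/147.9) = 120.232.
t = (143.408 − 336.261) / 120.232 = -1.604.
df = n − 2 = 257.
One-sided p ≈ 0.0550, which is ≥ 0.02, so fail to reject H₀.
The data do not give significant evidence that the true slope on gestational age is below 336.261 g per unit.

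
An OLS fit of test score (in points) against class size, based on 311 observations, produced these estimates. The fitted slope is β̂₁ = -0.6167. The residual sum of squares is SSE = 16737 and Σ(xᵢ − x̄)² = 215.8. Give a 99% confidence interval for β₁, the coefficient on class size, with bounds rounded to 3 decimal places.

(-1.915, 0.682)

MSE = SSE/(n − 2) = 16737/309 = 54.165.
SE(β̂₁) = √(MSE/Sₓₓ) = √(54.165/215.8) = 0.500996.
df = n − 2 = 309.
t* = t_{0.005, 309} = 2.591833.
Margin = t* × SE = 2.591833 × 0.500996 = 1.29850.
CI: -0.6167 ± 1.29850 → (-1.915, 0.682).
With 99% confidence, each one-unit increase in class size is associated with a change of between -1.915 and 0.682 points in test score.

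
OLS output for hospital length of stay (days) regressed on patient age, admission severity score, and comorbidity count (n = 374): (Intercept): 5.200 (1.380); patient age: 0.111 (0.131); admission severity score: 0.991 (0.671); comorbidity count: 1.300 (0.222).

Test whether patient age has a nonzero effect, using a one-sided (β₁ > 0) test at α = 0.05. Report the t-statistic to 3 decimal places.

Read off: b = 0.111, SE = 0.131 for patient age.
H₀: β₁ = 0 vs H₁: β₁ > 0.
t = 0.111 / 0.131 = 0.847.
df = n − k − 1 = 374 − 3 − 1 = 370.
One-sided p ≈ 0.1987, which is ≥ 0.05, so fail to reject H₀.
The data do not give significant evidence that the true slope on patient age is positive, holding the other predictors fixed.

t = 0.847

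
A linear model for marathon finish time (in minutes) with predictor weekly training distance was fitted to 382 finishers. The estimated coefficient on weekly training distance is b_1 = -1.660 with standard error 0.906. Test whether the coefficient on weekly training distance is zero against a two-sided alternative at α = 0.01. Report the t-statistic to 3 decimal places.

t = -1.832

H₀: β₁ = 0 vs H₁: β₁ ≠ 0.
t = (b_1 − β₁⁰)/SE = -1.660 / 0.906 = -1.832.
df = n − 2 = 382 − 2 = 380.
Two-sided p ≈ 0.0677, which is ≥ 0.01, so fail to reject H₀.
The data do not give significant evidence of an association between weekly training distance and marathon finish time.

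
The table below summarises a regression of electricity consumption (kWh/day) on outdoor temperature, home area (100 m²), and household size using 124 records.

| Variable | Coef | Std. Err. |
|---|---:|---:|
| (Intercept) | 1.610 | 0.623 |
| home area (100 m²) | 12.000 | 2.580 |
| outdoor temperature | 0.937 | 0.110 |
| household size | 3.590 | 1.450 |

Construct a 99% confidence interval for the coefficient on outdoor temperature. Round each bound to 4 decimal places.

(0.6491, 1.2249)

Read off: b = 0.937, SE = 0.110 for outdoor temperature.
df = n − k − 1 = 124 − 3 − 1 = 120.
t* = t_{0.005, 120} = 2.617421.
Margin = t* × SE = 2.617421 × 0.110 = 0.287916.
CI: 0.937 ± 0.287916 → (0.6491, 1.2249).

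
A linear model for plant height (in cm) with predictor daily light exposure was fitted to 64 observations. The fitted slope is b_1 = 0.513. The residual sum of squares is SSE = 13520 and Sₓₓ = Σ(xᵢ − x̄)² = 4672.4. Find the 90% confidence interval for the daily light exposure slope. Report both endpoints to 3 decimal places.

MSE = SSE/(n − 2) = 13520/62 = 218.065.
SE(b_1) = √(MSE/Sₓₓ) = √(218.065/4672.4) = 0.216034.
df = n − 2 = 62.
t* = t_{0.05, 62} = 1.669804.
Margin = t* × SE = 1.669804 × 0.216034 = 0.36073.
CI: 0.513 ± 0.36073 → (0.152, 0.874).
With 90% confidence, each one-unit increase in daily light exposure is associated with a change of between 0.152 and 0.874 cm in plant height.

(0.152, 0.874)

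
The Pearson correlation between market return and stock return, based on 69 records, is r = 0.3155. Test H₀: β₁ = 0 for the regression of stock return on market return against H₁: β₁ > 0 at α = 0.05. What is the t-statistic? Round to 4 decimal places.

t = r·√(n − 2)/√(1 − r²) = 0.3155·√67/√0.90046 = 2.7215.
df = n − 2 = 67.
One-sided p ≈ 0.0041, which is < 0.05, so reject H₀.
There is evidence of a linear association between market return and stock return.

t = 2.7215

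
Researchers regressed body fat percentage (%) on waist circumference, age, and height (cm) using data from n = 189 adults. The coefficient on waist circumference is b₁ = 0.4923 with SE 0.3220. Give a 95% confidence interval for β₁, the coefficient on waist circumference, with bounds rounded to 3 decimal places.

df = n − k − 1 = 189 − 3 − 1 = 185.
t* = t_{0.025, 185} = 1.97287.
Margin = t* × SE = 1.97287 × 0.3220 = 0.63526.
CI: 0.4923 ± 0.63526 → (-0.143, 1.128).
With 95% confidence, each one-unit increase in waist circumference is associated with a change of between -0.143 and 1.128 % in body fat percentage, holding the other predictors fixed.

(-0.143, 1.128)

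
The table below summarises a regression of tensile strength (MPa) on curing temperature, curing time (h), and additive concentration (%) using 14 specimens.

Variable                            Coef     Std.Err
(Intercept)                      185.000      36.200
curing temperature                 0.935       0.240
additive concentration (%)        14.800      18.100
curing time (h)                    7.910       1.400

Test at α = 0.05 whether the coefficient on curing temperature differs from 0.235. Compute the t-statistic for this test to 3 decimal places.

t = 2.917

Read off: b = 0.935, SE = 0.240 for curing temperature.
H₀: β₁ = 0.235 vs H₁: β₁ ≠ 0.235.
t = (0.935 − 0.235) / 0.240 = 2.917.
df = n − k − 1 = 14 − 3 − 1 = 10.
Two-sided p ≈ 0.0154, which is < 0.05, so reject H₀.
There is evidence that the true slope on curing temperature differs from 0.235 MPa per unit, holding the other predictors fixed.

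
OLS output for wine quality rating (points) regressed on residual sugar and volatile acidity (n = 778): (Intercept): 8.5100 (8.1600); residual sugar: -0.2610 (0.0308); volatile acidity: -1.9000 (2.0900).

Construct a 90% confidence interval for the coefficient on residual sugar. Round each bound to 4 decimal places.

Read off: b = -0.2610, SE = 0.0308 for residual sugar.
df = n − k − 1 = 778 − 2 − 1 = 775.
t* = t_{0.05, 775} = 1.646822.
Margin = t* × SE = 1.646822 × 0.0308 = 0.050722.
CI: -0.2610 ± 0.050722 → (-0.3117, -0.2103).

(-0.3117, -0.2103)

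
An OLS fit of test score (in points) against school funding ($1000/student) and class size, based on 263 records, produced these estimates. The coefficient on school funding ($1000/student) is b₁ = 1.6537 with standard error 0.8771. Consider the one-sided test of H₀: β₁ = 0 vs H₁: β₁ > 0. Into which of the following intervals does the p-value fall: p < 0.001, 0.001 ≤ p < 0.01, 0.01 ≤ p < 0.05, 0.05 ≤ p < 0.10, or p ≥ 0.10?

0.01 ≤ p < 0.05

t = 1.6537 / 0.8771 = 1.885.
df = n − k − 1 = 263 − 2 − 1 = 260.
One-sided p = P(T_{260} > t) ≈ 0.0302.
So 0.01 ≤ p < 0.05.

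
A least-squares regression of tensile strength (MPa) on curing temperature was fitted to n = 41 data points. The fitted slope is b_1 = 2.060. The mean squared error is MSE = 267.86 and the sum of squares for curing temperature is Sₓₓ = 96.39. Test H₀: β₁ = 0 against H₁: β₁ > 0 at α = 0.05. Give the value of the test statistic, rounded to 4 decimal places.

t = 1.2357

SE(b_1) = √(MSE/Sₓₓ) = √(267.86/96.39) = 1.66701.
t = 2.060 / 1.66701 = 1.2357.
df = n − 2 = 39.
One-sided p ≈ 0.1120, which is ≥ 0.05, so fail to reject H₀.
The data do not give significant evidence that the true slope on curing temperature is positive.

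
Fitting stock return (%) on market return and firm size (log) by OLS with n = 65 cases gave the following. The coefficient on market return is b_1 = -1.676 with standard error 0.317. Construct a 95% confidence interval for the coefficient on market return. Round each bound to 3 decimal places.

(-2.310, -1.042)

df = n − k − 1 = 65 − 2 − 1 = 62.
t* = t_{0.025, 62} = 1.998972.
Margin = t* × SE = 1.998972 × 0.317 = 0.63367.
CI: -1.676 ± 0.63367 → (-2.310, -1.042).
With 95% confidence, each one-unit increase in market return is associated with a change of between -2.310 and -1.042 % in stock return, holding the other predictors fixed.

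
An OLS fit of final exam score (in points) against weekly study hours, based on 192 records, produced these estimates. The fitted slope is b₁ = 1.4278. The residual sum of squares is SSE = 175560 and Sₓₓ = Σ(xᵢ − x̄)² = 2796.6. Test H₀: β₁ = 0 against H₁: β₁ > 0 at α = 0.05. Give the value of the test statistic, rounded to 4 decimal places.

MSE = SSE/(n − 2) = 175560/190 = 924.
SE(b₁) = √(MSE/Sₓₓ) = √(924/2796.6) = 0.574805.
t = 1.4278 / 0.574805 = 2.4840.
df = n − 2 = 190.
One-sided p ≈ 0.0069, which is < 0.05, so reject H₀.
There is evidence that the true slope on weekly study hours is positive.

t = 2.4840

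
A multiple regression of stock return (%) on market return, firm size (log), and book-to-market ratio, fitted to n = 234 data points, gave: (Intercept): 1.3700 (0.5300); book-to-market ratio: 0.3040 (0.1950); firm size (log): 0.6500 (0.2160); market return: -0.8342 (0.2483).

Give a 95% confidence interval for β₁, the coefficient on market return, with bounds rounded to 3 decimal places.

(-1.323, -0.345)

Read off: b = -0.8342, SE = 0.2483 for market return.
df = n − k − 1 = 234 − 3 − 1 = 230.
t* = t_{0.025, 230} = 1.970332.
Margin = t* × SE = 1.970332 × 0.2483 = 0.48923.
CI: -0.8342 ± 0.48923 → (-1.323, -0.345).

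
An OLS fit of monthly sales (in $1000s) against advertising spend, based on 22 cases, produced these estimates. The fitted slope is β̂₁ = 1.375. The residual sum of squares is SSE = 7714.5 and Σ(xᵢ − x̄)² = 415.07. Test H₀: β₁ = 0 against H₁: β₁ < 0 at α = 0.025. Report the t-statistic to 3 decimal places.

t = 1.426

MSE = SSE/(n − 2) = 7714.5/20 = 385.725.
SE(β̂₁) = √(MSE/Sₓₓ) = √(385.725/415.07) = 0.964003.
t = 1.375 / 0.964003 = 1.426.
df = n − 2 = 20.
One-sided p ≈ 0.9154, which is ≥ 0.025, so fail to reject H₀.
The data do not give significant evidence that the true slope on advertising spend is negative.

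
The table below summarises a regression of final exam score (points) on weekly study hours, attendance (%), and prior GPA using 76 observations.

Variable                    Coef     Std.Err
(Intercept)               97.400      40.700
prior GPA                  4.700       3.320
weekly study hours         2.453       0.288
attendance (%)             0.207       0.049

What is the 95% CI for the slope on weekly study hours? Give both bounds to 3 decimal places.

(1.879, 3.027)

Read off: b = 2.453, SE = 0.288 for weekly study hours.
df = n − k − 1 = 76 − 3 − 1 = 72.
t* = t_{0.025, 72} = 1.993464.
Margin = t* × SE = 1.993464 × 0.288 = 0.57412.
CI: 2.453 ± 0.57412 → (1.879, 3.027).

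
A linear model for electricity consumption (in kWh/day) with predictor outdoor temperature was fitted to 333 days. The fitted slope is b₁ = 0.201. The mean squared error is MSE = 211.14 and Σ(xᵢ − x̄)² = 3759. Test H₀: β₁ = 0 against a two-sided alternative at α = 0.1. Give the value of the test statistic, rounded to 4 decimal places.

SE(b₁) = √(MSE/Sₓₓ) = √(211.14/3759) = 0.237.
t = 0.201 / 0.237 = 0.8481.
df = n − 2 = 331.
Two-sided p ≈ 0.3970, which is ≥ 0.1, so fail to reject H₀.
The data do not give significant evidence of an association between outdoor temperature and electricity consumption.

t = 0.8481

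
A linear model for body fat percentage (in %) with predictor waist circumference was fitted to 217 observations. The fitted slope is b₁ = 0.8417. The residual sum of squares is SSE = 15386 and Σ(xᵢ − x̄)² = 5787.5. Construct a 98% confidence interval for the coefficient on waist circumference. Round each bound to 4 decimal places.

(0.5811, 1.1023)

MSE = SSE/(n − 2) = 15386/215 = 71.5628.
SE(b₁) = √(MSE/Sₓₓ) = √(71.5628/5787.5) = 0.111198.
df = n − 2 = 215.
t* = t_{0.01, 215} = 2.343817.
Margin = t* × SE = 2.343817 × 0.111198 = 0.260628.
CI: 0.8417 ± 0.260628 → (0.5811, 1.1023).
With 98% confidence, each one-unit increase in waist circumference is associated with a change of between 0.5811 and 1.1023 % in body fat percentage.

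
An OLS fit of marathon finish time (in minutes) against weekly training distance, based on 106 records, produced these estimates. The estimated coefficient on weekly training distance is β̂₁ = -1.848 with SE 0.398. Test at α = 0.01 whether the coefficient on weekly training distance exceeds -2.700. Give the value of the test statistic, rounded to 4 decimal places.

H₀: β₁ = -2.700 vs H₁: β₁ > -2.700.
t = (β̂₁ − β₁⁰)/SE = (-1.848 − (-2.700)) / 0.398 = 2.1407.
df = n − 2 = 106 − 2 = 104.
One-sided p ≈ 0.0173, which is ≥ 0.01, so fail to reject H₀.
The data do not give significant evidence that the true slope on weekly training distance exceeds -2.700 minutes per unit.

t = 2.1407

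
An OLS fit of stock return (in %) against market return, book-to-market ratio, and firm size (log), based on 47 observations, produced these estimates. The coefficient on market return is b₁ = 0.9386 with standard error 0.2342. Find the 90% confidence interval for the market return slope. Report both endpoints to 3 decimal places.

df = n − k − 1 = 47 − 3 − 1 = 43.
t* = t_{0.05, 43} = 1.681071.
Margin = t* × SE = 1.681071 × 0.2342 = 0.39371.
CI: 0.9386 ± 0.39371 → (0.545, 1.332).
With 90% confidence, each one-unit increase in market return is associated with a change of between 0.545 and 1.332 % in stock return, holding the other predictors fixed.

(0.545, 1.332)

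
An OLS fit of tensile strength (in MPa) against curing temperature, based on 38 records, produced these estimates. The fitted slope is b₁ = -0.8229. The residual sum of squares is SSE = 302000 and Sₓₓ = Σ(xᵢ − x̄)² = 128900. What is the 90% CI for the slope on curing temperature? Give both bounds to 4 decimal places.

(-1.2536, -0.3922)

MSE = SSE/(n − 2) = 302000/36 = 8388.89.
SE(b₁) = √(MSE/Sₓₓ) = √(8388.89/128900) = 0.255109.
df = n − 2 = 36.
t* = t_{0.05, 36} = 1.688298.
Margin = t* × SE = 1.688298 × 0.255109 = 0.430700.
CI: -0.8229 ± 0.430700 → (-1.2536, -0.3922).
With 90% confidence, each one-unit increase in curing temperature is associated with a change of between -1.2536 and -0.3922 MPa in tensile strength.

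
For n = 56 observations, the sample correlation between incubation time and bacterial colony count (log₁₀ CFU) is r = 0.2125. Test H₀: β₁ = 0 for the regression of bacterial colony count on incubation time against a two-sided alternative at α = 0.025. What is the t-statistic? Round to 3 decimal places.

t = r·√(n − 2)/√(1 − r²) = 0.2125·√54/√0.954844 = 1.598.
df = n − 2 = 54.
Two-sided p ≈ 0.1159, which is ≥ 0.025, so fail to reject H₀.
The data do not give significant evidence of a linear association between incubation time and bacterial colony count.

t = 1.598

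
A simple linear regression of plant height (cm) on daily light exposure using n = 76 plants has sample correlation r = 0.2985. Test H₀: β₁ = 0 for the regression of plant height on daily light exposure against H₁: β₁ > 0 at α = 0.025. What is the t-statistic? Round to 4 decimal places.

t = r·√(n − 2)/√(1 − r²) = 0.2985·√74/√0.910898 = 2.6905.
df = n − 2 = 74.
One-sided p ≈ 0.0044, which is < 0.025, so reject H₀.
There is evidence of a linear association between daily light exposure and plant height.

t = 2.6905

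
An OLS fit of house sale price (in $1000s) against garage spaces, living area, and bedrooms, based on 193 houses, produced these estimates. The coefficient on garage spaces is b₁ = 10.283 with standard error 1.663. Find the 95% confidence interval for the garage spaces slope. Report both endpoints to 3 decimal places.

df = n − k − 1 = 193 − 3 − 1 = 189.
t* = t_{0.025, 189} = 1.972595.
Margin = t* × SE = 1.972595 × 1.663 = 3.28043.
CI: 10.283 ± 3.28043 → (7.003, 13.563).
With 95% confidence, each one-unit increase in garage spaces is associated with a change of between 7.003 and 13.563 $1000s in house sale price, holding the other predictors fixed.

(7.003, 13.563)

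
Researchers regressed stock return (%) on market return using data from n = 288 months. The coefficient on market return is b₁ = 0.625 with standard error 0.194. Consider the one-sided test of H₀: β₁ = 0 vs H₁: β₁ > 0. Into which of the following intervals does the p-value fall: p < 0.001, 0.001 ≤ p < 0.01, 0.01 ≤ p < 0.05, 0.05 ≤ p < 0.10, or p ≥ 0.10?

t = 0.625 / 0.194 = 3.222.
df = n − 2 = 288 − 2 = 286.
One-sided p = P(T_{286} > t) ≈ 0.0007.
So p < 0.001.

p < 0.001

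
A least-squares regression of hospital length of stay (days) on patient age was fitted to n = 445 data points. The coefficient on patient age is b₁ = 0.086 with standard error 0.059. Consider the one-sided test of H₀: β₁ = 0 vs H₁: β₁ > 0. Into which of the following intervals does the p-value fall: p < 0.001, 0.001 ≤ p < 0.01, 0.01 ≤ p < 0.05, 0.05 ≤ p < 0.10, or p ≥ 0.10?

t = 0.086 / 0.059 = 1.458.
df = n − 2 = 445 − 2 = 443.
One-sided p = P(T_{443} > t) ≈ 0.0728.
So 0.05 ≤ p < 0.10.

0.05 ≤ p < 0.10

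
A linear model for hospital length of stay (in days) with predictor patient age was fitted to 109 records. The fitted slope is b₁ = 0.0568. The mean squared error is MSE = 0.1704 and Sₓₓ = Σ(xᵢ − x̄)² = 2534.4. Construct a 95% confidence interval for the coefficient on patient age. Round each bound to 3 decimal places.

SE(b₁) = √(MSE/Sₓₓ) = √(0.1704/2534.4) = 0.00819969.
df = n − 2 = 107.
t* = t_{0.025, 107} = 1.982383.
Margin = t* × SE = 1.982383 × 0.00819969 = 0.01625.
CI: 0.0568 ± 0.01625 → (0.041, 0.073).
With 95% confidence, each one-unit increase in patient age is associated with a change of between 0.041 and 0.073 days in hospital length of stay.

(0.041, 0.073)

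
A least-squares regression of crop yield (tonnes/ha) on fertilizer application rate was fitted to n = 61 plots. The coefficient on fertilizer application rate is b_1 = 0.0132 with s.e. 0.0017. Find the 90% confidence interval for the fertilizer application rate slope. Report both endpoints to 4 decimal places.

df = n − 2 = 61 − 2 = 59.
t* = t_{0.05, 59} = 1.671093.
Margin = t* × SE = 1.671093 × 0.0017 = 0.002841.
CI: 0.0132 ± 0.002841 → (0.0104, 0.0160).
With 90% confidence, each one-unit increase in fertilizer application rate is associated with a change of between 0.0104 and 0.0160 tonnes/ha in crop yield.

(0.0104, 0.0160)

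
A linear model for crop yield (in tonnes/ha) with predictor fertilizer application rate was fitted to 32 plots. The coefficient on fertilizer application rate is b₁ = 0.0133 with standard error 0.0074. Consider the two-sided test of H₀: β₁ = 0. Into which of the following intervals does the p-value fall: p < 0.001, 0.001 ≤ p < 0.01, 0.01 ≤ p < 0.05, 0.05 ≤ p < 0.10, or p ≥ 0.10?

0.05 ≤ p < 0.10

t = 0.0133 / 0.0074 = 1.797.
df = n − 2 = 32 − 2 = 30.
Two-sided p = 2·P(T_{30} > |t|) ≈ 0.0824.
So 0.05 ≤ p < 0.10.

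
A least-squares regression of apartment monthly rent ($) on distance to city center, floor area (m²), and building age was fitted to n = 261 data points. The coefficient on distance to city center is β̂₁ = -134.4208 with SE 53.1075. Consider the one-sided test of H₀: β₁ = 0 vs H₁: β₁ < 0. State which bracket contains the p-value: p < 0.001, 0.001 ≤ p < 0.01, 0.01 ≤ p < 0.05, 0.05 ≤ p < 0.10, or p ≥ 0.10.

0.001 ≤ p < 0.01

t = -134.4208 / 53.1075 = -2.531.
df = n − k − 1 = 261 − 3 − 1 = 257.
One-sided p = P(T_{257} < t) ≈ 0.0060.
So 0.001 ≤ p < 0.01.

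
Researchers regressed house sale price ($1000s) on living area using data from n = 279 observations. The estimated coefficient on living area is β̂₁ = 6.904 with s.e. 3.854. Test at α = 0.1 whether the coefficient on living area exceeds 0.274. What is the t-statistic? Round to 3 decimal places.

t = 1.720

H₀: β₁ = 0.274 vs H₁: β₁ > 0.274.
t = (β̂₁ − β₁⁰)/SE = (6.904 − 0.274) / 3.854 = 1.720.
df = n − 2 = 279 − 2 = 277.
One-sided p ≈ 0.0432, which is < 0.1, so reject H₀.
There is evidence that the true slope on living area exceeds 0.274 $1000s per unit.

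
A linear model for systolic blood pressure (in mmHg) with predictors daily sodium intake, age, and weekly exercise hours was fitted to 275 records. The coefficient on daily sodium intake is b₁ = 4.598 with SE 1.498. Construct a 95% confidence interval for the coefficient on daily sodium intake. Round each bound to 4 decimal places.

df = n − k − 1 = 275 − 3 − 1 = 271.
t* = t_{0.025, 271} = 1.968756.
Margin = t* × SE = 1.968756 × 1.498 = 2.949197.
CI: 4.598 ± 2.949197 → (1.6488, 7.5472).
With 95% confidence, each one-unit increase in daily sodium intake is associated with a change of between 1.6488 and 7.5472 mmHg in systolic blood pressure, holding the other predictors fixed.

(1.6488, 7.5472)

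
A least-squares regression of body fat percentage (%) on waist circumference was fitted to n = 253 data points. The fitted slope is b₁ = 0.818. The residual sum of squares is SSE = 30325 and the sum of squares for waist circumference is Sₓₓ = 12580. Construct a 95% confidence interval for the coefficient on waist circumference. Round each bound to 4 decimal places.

MSE = SSE/(n − 2) = 30325/251 = 120.817.
SE(b₁) = √(MSE/Sₓₓ) = √(120.817/12580) = 0.0979994.
df = n − 2 = 251.
t* = t_{0.025, 251} = 1.96946.
Margin = t* × SE = 1.96946 × 0.0979994 = 0.193006.
CI: 0.818 ± 0.193006 → (0.6250, 1.0110).
With 95% confidence, each one-unit increase in waist circumference is associated with a change of between 0.6250 and 1.0110 % in body fat percentage.

(0.6250, 1.0110)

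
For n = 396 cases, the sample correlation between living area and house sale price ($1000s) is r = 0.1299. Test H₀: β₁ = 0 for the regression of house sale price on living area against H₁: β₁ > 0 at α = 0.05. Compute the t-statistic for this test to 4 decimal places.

t = r·√(n − 2)/√(1 − r²) = 0.1299·√394/√0.983126 = 2.6005.
df = n − 2 = 394.
One-sided p ≈ 0.0048, which is < 0.05, so reject H₀.
There is evidence of a linear association between living area and house sale price.

t = 2.6005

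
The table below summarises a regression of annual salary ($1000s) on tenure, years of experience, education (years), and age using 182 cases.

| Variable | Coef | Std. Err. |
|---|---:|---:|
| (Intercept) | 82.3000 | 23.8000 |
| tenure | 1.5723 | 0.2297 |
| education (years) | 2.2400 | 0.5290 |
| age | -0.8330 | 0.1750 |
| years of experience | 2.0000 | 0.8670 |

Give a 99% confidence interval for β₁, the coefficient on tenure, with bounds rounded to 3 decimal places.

(0.974, 2.170)

Read off: b = 1.5723, SE = 0.2297 for tenure.
df = n − k − 1 = 182 − 4 − 1 = 177.
t* = t_{0.005, 177} = 2.603891.
Margin = t* × SE = 2.603891 × 0.2297 = 0.59811.
CI: 1.5723 ± 0.59811 → (0.974, 2.170).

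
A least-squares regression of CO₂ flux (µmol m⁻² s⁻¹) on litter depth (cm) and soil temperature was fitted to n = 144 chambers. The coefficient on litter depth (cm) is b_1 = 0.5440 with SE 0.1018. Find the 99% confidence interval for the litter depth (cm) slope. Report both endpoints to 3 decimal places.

(0.278, 0.810)

df = n − k − 1 = 144 − 2 − 1 = 141.
t* = t_{0.005, 141} = 2.611147.
Margin = t* × SE = 2.611147 × 0.1018 = 0.26581.
CI: 0.5440 ± 0.26581 → (0.278, 0.810).
With 99% confidence, each one-unit increase in litter depth (cm) is associated with a change of between 0.278 and 0.810 µmol m⁻² s⁻¹ in CO₂ flux, holding the other predictors fixed.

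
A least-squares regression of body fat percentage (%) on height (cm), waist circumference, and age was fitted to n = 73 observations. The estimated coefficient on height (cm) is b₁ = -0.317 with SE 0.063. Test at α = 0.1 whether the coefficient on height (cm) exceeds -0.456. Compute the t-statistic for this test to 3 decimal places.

t = 2.206

H₀: β₁ = -0.456 vs H₁: β₁ > -0.456.
t = (b₁ − β₁⁰)/SE = (-0.317 − (-0.456)) / 0.063 = 2.206.
df = n − k − 1 = 73 − 3 − 1 = 69.
One-sided p ≈ 0.0153, which is < 0.1, so reject H₀.
There is evidence that the true slope on height (cm) exceeds -0.456 % per unit, holding the other predictors fixed.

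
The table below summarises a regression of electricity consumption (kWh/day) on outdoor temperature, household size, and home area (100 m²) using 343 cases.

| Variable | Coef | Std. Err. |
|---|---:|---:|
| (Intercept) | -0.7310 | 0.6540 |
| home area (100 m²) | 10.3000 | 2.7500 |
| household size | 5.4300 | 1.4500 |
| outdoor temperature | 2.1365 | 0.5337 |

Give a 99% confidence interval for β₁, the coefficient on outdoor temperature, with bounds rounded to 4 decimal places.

Read off: b = 2.1365, SE = 0.5337 for outdoor temperature.
df = n − k − 1 = 343 − 3 − 1 = 339.
t* = t_{0.005, 339} = 2.59041.
Margin = t* × SE = 2.59041 × 0.5337 = 1.382502.
CI: 2.1365 ± 1.382502 → (0.7540, 3.5190).

(0.7540, 3.5190)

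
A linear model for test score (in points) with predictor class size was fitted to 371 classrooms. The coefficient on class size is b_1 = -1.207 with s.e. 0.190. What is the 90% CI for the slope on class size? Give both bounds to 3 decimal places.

(-1.520, -0.894)

df = n − 2 = 371 − 2 = 369.
t* = t_{0.05, 369} = 1.648994.
Margin = t* × SE = 1.648994 × 0.190 = 0.31331.
CI: -1.207 ± 0.31331 → (-1.520, -0.894).
With 90% confidence, each one-unit increase in class size is associated with a change of between -1.520 and -0.894 points in test score.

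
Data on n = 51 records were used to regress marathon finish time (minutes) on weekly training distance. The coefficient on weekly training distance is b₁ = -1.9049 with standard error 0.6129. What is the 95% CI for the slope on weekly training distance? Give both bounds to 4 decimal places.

df = n − 2 = 51 − 2 = 49.
t* = t_{0.025, 49} = 2.009575.
Margin = t* × SE = 2.009575 × 0.6129 = 1.231669.
CI: -1.9049 ± 1.231669 → (-3.1366, -0.6732).
With 95% confidence, each one-unit increase in weekly training distance is associated with a change of between -3.1366 and -0.6732 minutes in marathon finish time.

(-3.1366, -0.6732)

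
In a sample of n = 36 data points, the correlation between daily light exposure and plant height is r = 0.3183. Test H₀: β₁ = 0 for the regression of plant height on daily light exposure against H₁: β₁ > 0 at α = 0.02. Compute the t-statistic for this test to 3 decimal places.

t = r·√(n − 2)/√(1 − r²) = 0.3183·√34/√0.898685 = 1.958.
df = n − 2 = 34.
One-sided p ≈ 0.0292, which is ≥ 0.02, so fail to reject H₀.
The data do not give significant evidence of a linear association between daily light exposure and plant height.

t = 1.958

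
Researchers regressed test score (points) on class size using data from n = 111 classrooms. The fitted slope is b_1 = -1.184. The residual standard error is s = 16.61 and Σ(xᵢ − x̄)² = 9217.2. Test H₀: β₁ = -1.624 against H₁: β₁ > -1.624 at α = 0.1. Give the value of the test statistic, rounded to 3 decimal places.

SE(b_1) = s/√Sₓₓ = 16.61/√9217.2 = 0.17301.
t = (-1.184 − (-1.624)) / 0.17301 = 2.543.
df = n − 2 = 109.
One-sided p ≈ 0.0062, which is < 0.1, so reject H₀.
There is evidence that the true slope on class size exceeds -1.624 points per unit.

t = 2.543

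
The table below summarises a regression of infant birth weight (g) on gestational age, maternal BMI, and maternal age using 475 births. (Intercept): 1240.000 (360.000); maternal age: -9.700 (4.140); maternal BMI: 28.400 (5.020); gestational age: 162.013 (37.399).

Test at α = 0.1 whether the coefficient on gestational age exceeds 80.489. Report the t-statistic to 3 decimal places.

t = 2.180

Read off: b = 162.013, SE = 37.399 for gestational age.
H₀: β₁ = 80.489 vs H₁: β₁ > 80.489.
t = (162.013 − 80.489) / 37.399 = 2.180.
df = n − k − 1 = 475 − 3 − 1 = 471.
One-sided p ≈ 0.0149, which is < 0.1, so reject H₀.
There is evidence that the true slope on gestational age exceeds 80.489 g per unit, holding the other predictors fixed.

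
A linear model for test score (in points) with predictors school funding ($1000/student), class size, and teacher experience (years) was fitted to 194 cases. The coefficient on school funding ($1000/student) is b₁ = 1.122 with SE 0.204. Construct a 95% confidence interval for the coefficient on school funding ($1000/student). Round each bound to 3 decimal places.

df = n − k − 1 = 194 − 3 − 1 = 190.
t* = t_{0.025, 190} = 1.972528.
Margin = t* × SE = 1.972528 × 0.204 = 0.40240.
CI: 1.122 ± 0.40240 → (0.720, 1.524).
With 95% confidence, each one-unit increase in school funding ($1000/student) is associated with a change of between 0.720 and 1.524 points in test score, holding the other predictors fixed.

(0.720, 1.524)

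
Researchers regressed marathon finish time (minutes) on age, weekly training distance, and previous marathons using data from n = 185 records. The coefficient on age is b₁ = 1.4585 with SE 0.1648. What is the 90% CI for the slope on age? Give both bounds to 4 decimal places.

(1.1860, 1.7310)

df = n − k − 1 = 185 − 3 − 1 = 181.
t* = t_{0.05, 181} = 1.653316.
Margin = t* × SE = 1.653316 × 0.1648 = 0.272466.
CI: 1.4585 ± 0.272466 → (1.1860, 1.7310).
With 90% confidence, each one-unit increase in age is associated with a change of between 1.1860 and 1.7310 minutes in marathon finish time, holding the other predictors fixed.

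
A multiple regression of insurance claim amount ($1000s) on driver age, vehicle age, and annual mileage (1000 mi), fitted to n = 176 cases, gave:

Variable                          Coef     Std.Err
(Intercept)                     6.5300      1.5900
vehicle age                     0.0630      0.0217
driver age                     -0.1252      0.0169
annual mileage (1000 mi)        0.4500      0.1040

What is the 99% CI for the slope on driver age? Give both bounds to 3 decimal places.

(-0.169, -0.081)

Read off: b = -0.1252, SE = 0.0169 for driver age.
df = n − k − 1 = 176 − 3 − 1 = 172.
t* = t_{0.005, 172} = 2.604715.
Margin = t* × SE = 2.604715 × 0.0169 = 0.04402.
CI: -0.1252 ± 0.04402 → (-0.169, -0.081).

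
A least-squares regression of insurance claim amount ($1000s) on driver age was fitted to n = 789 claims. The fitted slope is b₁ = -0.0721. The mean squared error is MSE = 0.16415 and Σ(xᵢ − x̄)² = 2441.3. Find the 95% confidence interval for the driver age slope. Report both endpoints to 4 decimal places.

(-0.0882, -0.0560)

SE(b₁) = √(MSE/Sₓₓ) = √(0.16415/2441.3) = 0.00819992.
df = n − 2 = 787.
t* = t_{0.025, 787} = 1.962983.
Margin = t* × SE = 1.962983 × 0.00819992 = 0.016096.
CI: -0.0721 ± 0.016096 → (-0.0882, -0.0560).
With 95% confidence, each one-unit increase in driver age is associated with a change of between -0.0882 and -0.0560 $1000s in insurance claim amount.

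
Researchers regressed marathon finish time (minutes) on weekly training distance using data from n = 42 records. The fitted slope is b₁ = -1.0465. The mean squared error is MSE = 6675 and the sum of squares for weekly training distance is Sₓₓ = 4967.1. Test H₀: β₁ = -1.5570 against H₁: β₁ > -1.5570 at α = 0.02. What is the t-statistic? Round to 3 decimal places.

t = 0.440

SE(b₁) = √(MSE/Sₓₓ) = √(6675/4967.1) = 1.15924.
t = (-1.0465 − (-1.5570)) / 1.15924 = 0.440.
df = n − 2 = 40.
One-sided p ≈ 0.3310, which is ≥ 0.02, so fail to reject H₀.
The data do not give significant evidence that the true slope on weekly training distance exceeds -1.5570 minutes per unit.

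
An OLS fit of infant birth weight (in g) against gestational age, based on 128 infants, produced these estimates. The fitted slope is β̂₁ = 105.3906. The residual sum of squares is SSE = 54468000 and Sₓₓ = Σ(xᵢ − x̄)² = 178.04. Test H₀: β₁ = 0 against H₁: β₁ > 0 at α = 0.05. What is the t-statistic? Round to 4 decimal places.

MSE = SSE/(n − 2) = 54468000/126 = 432286.
SE(β̂₁) = √(MSE/Sₓₓ) = √(432286/178.04) = 49.275.
t = 105.3906 / 49.275 = 2.1388.
df = n − 2 = 126.
One-sided p ≈ 0.0172, which is < 0.05, so reject H₀.
There is evidence that the true slope on gestational age is positive.

t = 2.1388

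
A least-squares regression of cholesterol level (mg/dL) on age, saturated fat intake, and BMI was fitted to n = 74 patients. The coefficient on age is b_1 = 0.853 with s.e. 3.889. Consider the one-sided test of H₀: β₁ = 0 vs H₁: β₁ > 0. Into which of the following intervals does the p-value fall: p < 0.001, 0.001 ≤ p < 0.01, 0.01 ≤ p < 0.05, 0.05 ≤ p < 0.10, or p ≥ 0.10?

t = 0.853 / 3.889 = 0.219.
df = n − k − 1 = 74 − 3 − 1 = 70.
One-sided p = P(T_{70} > t) ≈ 0.4135.
So p ≥ 0.10.

p ≥ 0.10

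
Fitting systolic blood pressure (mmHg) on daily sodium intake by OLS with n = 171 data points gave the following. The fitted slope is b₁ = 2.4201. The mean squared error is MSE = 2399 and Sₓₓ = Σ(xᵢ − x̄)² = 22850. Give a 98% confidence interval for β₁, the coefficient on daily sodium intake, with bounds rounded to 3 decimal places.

(1.659, 3.181)

SE(b₁) = √(MSE/Sₓₓ) = √(2399/22850) = 0.32402.
df = n − 2 = 169.
t* = t_{0.01, 169} = 2.348615.
Margin = t* × SE = 2.348615 × 0.32402 = 0.76100.
CI: 2.4201 ± 0.76100 → (1.659, 3.181).
With 98% confidence, each one-unit increase in daily sodium intake is associated with a change of between 1.659 and 3.181 mmHg in systolic blood pressure.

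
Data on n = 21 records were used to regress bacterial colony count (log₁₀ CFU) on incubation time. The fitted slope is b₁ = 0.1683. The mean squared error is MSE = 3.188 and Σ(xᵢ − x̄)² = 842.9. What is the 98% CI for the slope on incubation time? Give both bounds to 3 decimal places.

(0.012, 0.324)

SE(b₁) = √(MSE/Sₓₓ) = √(3.188/842.9) = 0.0614994.
df = n − 2 = 19.
t* = t_{0.01, 19} = 2.539483.
Margin = t* × SE = 2.539483 × 0.0614994 = 0.15618.
CI: 0.1683 ± 0.15618 → (0.012, 0.324).
With 98% confidence, each one-unit increase in incubation time is associated with a change of between 0.012 and 0.324 log₁₀ CFU in bacterial colony count.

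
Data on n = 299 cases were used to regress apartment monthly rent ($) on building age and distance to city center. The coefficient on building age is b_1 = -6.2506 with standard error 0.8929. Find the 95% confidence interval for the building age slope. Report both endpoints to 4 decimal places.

df = n − k − 1 = 299 − 2 − 1 = 296.
t* = t_{0.025, 296} = 1.968011.
Margin = t* × SE = 1.968011 × 0.8929 = 1.757237.
CI: -6.2506 ± 1.757237 → (-8.0078, -4.4934).
With 95% confidence, each one-unit increase in building age is associated with a change of between -8.0078 and -4.4934 $ in apartment monthly rent, holding the other predictors fixed.

(-8.0078, -4.4934)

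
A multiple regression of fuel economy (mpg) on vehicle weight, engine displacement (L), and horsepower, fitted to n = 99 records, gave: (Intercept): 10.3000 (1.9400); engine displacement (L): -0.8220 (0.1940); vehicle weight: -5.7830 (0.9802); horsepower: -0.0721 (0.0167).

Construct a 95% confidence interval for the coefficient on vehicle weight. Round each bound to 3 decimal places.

(-7.729, -3.837)

Read off: b = -5.7830, SE = 0.9802 for vehicle weight.
df = n − k − 1 = 99 − 3 − 1 = 95.
t* = t_{0.025, 95} = 1.985251.
Margin = t* × SE = 1.985251 × 0.9802 = 1.94594.
CI: -5.7830 ± 1.94594 → (-7.729, -3.837).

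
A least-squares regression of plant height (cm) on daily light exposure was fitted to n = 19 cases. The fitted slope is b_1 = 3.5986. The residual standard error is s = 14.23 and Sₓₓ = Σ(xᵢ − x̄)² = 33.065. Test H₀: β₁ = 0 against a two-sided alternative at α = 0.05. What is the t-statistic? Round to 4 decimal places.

t = 1.4542

SE(b_1) = s/√Sₓₓ = 14.23/√33.065 = 2.47469.
t = 3.5986 / 2.47469 = 1.4542.
df = n − 2 = 17.
Two-sided p ≈ 0.1641, which is ≥ 0.05, so fail to reject H₀.
The data do not give significant evidence of an association between daily light exposure and plant height.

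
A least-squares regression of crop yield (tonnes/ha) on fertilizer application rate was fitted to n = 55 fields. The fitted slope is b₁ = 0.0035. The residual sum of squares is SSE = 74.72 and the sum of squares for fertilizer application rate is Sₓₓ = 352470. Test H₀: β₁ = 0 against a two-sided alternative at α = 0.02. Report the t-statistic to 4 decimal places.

t = 1.7500

MSE = SSE/(n − 2) = 74.72/53 = 1.40981.
SE(b₁) = √(MSE/Sₓₓ) = √(1.40981/352470) = 0.00199995.
t = 0.0035 / 0.00199995 = 1.7500.
df = n − 2 = 53.
Two-sided p ≈ 0.0859, which is ≥ 0.02, so fail to reject H₀.
The data do not give significant evidence of an association between fertilizer application rate and crop yield.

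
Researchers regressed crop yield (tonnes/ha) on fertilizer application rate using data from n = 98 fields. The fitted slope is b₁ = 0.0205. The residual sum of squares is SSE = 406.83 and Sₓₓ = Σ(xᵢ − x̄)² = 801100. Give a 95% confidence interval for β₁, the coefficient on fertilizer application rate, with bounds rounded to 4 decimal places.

MSE = SSE/(n − 2) = 406.83/96 = 4.23781.
SE(b₁) = √(MSE/Sₓₓ) = √(4.23781/801100) = 0.0023.
df = n − 2 = 96.
t* = t_{0.025, 96} = 1.984984.
Margin = t* × SE = 1.984984 × 0.0023 = 0.004565.
CI: 0.0205 ± 0.004565 → (0.0159, 0.0251).
With 95% confidence, each one-unit increase in fertilizer application rate is associated with a change of between 0.0159 and 0.0251 tonnes/ha in crop yield.

(0.0159, 0.0251)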